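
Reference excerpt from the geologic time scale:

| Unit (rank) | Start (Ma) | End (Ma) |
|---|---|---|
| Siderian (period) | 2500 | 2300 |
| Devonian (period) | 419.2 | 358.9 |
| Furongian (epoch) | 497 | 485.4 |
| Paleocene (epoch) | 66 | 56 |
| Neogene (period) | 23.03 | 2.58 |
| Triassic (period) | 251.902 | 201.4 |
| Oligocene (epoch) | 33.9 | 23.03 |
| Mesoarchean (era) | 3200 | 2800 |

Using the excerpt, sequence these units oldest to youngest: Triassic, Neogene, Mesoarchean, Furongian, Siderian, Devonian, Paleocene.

Mesoarchean, Siderian, Furongian, Devonian, Triassic, Paleocene, Neogene

Read off each span (Ma): Triassic 251.902–201.4; Neogene 23.03–2.58; Mesoarchean 3200–2800; Furongian 497–485.4; Siderian 2500–2300; Devonian 419.2–358.9; Paleocene 66–56.
Larger Ma is older, so oldest→youngest is Mesoarchean, Siderian, Furongian, Devonian, Triassic, Paleocene, Neogene.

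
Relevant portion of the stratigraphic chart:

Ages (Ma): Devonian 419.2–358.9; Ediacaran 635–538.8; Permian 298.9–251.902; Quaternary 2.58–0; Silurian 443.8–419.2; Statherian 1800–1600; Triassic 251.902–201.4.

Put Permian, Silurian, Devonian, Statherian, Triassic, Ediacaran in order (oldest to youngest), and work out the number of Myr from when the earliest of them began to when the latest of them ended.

From the excerpt: Permian 298.9–251.902; Silurian 443.8–419.2; Devonian 419.2–358.9; Statherian 1800–1600; Triassic 251.902–201.4; Ediacaran 635–538.8 (Ma).
Larger Ma is earlier, so the oldest is Statherian and the youngest is Triassic; oldest to youngest: Statherian, Ediacaran, Silurian, Devonian, Permian, Triassic.
Oldest start 1800 minus youngest end 201.4 gives 1598.6 Myr overall.

Statherian, Ediacaran, Silurian, Devonian, Permian, Triassic; total span 1598.6 Myr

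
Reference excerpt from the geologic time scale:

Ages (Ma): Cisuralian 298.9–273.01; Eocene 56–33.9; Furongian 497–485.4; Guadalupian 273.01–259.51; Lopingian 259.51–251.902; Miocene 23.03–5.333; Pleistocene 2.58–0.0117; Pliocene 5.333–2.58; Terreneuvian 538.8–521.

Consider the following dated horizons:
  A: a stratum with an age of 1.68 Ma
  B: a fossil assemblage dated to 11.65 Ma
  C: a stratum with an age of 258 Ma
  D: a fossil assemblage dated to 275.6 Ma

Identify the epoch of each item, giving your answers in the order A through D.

Match each age against the start–end ranges in the excerpt: A = 1.68 Ma → Pleistocene (2.58–0.0117); B = 11.65 Ma → Miocene (23.03–5.333); C = 258 Ma → Lopingian (259.51–251.902); D = 275.6 Ma → Cisuralian (298.9–273.01).

A — Pleistocene; B — Miocene; C — Lopingian; D — Cisuralian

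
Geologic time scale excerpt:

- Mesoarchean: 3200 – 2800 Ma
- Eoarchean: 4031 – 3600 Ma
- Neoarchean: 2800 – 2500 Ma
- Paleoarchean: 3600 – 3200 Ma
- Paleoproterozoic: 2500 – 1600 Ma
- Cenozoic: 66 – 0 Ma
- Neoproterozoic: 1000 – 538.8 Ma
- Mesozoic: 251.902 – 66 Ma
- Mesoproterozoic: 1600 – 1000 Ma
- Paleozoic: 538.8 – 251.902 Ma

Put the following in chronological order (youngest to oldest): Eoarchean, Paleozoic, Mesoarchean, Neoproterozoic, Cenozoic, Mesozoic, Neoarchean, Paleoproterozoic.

Read off each span (Ma): Eoarchean 4031–3600; Paleozoic 538.8–251.902; Mesoarchean 3200–2800; Neoproterozoic 1000–538.8; Cenozoic 66–0; Mesozoic 251.902–66; Neoarchean 2800–2500; Paleoproterozoic 2500–1600.
Larger Ma is older, so oldest→youngest is Eoarchean, Mesoarchean, Neoarchean, Paleoproterozoic, Neoproterozoic, Paleozoic, Mesozoic, Cenozoic; reverse it for youngest→oldest.

Cenozoic, Mesozoic, Paleozoic, Neoproterozoic, Paleoproterozoic, Neoarchean, Mesoarchean, Eoarchean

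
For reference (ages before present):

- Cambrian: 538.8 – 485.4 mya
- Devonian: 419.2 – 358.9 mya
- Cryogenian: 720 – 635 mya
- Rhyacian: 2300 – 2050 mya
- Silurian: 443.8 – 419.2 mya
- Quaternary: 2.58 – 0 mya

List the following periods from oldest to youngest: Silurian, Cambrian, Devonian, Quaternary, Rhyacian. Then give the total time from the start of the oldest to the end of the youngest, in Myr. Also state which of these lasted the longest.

Rhyacian, Cambrian, Silurian, Devonian, Quaternary; total span 2300 Myr; longest is Rhyacian

From the excerpt: Silurian 443.8–419.2; Cambrian 538.8–485.4; Devonian 419.2–358.9; Quaternary 2.58–0; Rhyacian 2300–2050 (Ma).
Larger Ma is earlier, so the oldest is Rhyacian and the youngest is Quaternary; oldest to youngest: Rhyacian, Cambrian, Silurian, Devonian, Quaternary.
Oldest start 2300 minus youngest end 0 gives 2300 Myr overall.
Individual lengths (start − end): Devonian 60.3; Cambrian 53.4; Quaternary 2.58; Rhyacian 250; Silurian 24.6. The largest is Rhyacian at 250 Myr.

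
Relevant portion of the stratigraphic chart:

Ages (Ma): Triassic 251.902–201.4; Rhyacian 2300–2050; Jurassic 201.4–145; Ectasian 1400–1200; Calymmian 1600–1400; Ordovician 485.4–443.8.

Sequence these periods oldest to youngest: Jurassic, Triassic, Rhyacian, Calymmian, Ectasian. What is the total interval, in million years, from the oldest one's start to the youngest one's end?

Rhyacian → Calymmian → Ectasian → Triassic → Jurassic; total span 2155 Myr

Start ages (Ma): Rhyacian 2300, Calymmian 1600, Ectasian 1400, Triassic 251.902, Jurassic 201.4.
Ordered oldest to youngest: Rhyacian, Calymmian, Ectasian, Triassic, Jurassic.
Span = 2300 − 145 = 2155 Myr.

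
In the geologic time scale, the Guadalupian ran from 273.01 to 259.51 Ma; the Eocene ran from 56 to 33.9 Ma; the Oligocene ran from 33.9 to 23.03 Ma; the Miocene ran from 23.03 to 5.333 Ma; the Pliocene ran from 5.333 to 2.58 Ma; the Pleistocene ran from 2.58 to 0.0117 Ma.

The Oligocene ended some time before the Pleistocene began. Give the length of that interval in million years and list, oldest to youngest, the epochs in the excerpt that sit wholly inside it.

The Oligocene closes at 23.03 Ma and the Pleistocene opens at 2.58 Ma, so the interval is 23.03 − 2.58 = 20.45 Myr.
An epoch fits inside if it starts at or after 23.03 Ma and ends at or before 2.58 Ma; oldest first that gives Miocene, Pliocene.

20.45 million years; Miocene, Pliocene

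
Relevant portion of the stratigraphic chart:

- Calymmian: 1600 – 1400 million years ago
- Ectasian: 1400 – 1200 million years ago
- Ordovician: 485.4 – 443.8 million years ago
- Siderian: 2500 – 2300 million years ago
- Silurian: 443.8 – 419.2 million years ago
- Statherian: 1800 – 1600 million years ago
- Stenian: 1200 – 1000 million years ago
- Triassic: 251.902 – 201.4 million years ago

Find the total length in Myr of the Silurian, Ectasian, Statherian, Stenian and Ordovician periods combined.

Duration is start − end for each: (443.8 − 419.2) + (1400 − 1200) + (1800 − 1600) + (1200 − 1000) + (485.4 − 443.8).
That is 24.6 + 200 + 200 + 200 + 41.6, which totals 666.2 million years.

666.2 million years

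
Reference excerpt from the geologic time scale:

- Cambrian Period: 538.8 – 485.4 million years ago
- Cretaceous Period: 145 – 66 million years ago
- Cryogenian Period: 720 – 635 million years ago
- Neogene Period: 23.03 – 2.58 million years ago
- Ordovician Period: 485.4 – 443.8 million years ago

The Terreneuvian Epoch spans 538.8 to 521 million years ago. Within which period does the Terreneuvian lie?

Cambrian

The Terreneuvian (538.8–521 Ma) lies entirely within 538.8–485.4 Ma, the Cambrian Period.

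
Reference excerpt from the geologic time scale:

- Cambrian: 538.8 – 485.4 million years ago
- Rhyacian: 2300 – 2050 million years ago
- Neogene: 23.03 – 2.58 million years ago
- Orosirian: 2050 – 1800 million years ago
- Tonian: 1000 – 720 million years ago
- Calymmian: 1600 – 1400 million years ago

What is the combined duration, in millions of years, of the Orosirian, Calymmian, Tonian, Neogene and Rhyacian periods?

Duration is start − end for each: (2050 − 1800) + (1600 − 1400) + (1000 − 720) + (23.03 − 2.58) + (2300 − 2050).
That is 250 + 200 + 280 + 20.45 + 250, which totals 1000.45 million years.

1000.45 million years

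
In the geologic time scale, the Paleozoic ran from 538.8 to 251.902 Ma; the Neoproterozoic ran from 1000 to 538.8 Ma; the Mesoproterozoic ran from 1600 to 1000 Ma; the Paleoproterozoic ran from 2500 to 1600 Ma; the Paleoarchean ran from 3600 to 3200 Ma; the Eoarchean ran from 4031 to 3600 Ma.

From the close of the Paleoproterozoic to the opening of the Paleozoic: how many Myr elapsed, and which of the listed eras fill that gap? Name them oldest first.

The Paleoproterozoic closes at 1600 Ma and the Paleozoic opens at 538.8 Ma, so the interval is 1600 − 538.8 = 1061.2 Myr.
An era fits inside if it starts at or after 1600 Ma and ends at or before 538.8 Ma; oldest first that gives Mesoproterozoic, Neoproterozoic.

1061.2 million years; Mesoproterozoic, Neoproterozoic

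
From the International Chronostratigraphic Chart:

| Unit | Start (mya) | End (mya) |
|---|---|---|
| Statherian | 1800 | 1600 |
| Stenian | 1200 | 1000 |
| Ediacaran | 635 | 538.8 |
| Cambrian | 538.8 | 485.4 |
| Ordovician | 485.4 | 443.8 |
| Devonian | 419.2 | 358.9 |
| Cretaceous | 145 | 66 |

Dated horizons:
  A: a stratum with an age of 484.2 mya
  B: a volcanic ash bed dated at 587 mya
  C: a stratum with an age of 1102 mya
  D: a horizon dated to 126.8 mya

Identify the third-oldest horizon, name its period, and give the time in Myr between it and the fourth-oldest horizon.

Sorted oldest-first by Ma: C (1102), B (587), A (484.2), D (126.8).
The third oldest is A at 484.2 Ma, which lies in 485.4–443.8 Ma: the Ordovician.
The fourth oldest is D at 126.8 Ma; separation = |484.2 − 126.8| = 357.4 Myr.

A, in the Ordovician; 357.4 million years to D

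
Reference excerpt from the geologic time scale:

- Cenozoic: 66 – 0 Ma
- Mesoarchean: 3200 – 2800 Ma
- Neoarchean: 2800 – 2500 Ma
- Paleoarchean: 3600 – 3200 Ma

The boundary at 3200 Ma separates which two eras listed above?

Paleoarchean and Mesoarchean

The Paleoarchean ends at 3200 Ma and the Mesoarchean begins at 3200 Ma, so they share that boundary.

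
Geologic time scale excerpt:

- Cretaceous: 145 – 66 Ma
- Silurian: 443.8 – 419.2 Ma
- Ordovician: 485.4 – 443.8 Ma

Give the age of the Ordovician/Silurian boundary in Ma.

The Ordovician ends and the Silurian begins at 443.8 Ma.

443.8 Ma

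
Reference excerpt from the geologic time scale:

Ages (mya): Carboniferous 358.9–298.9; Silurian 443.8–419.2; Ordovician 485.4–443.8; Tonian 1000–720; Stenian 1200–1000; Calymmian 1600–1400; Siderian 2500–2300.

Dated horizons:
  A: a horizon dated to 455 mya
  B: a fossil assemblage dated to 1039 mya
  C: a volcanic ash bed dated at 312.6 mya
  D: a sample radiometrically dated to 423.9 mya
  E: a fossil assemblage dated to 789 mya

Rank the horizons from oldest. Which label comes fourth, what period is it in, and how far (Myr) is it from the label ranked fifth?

D, in the Silurian; 111.3 million years to C

Sorted oldest-first by Ma: B (1039), E (789), A (455), D (423.9), C (312.6).
The fourth oldest is D at 423.9 Ma, which lies in 443.8–419.2 Ma: the Silurian.
The fifth oldest is C at 312.6 Ma; separation = |423.9 − 312.6| = 111.3 Myr.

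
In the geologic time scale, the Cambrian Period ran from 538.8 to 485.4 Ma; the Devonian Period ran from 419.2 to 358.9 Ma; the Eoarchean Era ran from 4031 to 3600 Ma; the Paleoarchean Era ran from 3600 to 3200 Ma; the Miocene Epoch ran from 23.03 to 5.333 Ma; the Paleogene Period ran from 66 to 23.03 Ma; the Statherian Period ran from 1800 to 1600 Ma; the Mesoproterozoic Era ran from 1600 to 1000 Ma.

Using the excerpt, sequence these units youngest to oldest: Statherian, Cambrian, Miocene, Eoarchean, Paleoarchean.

Read off each span (Ma): Statherian 1800–1600; Cambrian 538.8–485.4; Miocene 23.03–5.333; Eoarchean 4031–3600; Paleoarchean 3600–3200.
Larger Ma is older, so oldest→youngest is Eoarchean, Paleoarchean, Statherian, Cambrian, Miocene; reverse it for youngest→oldest.

Miocene, Cambrian, Statherian, Paleoarchean, Eoarchean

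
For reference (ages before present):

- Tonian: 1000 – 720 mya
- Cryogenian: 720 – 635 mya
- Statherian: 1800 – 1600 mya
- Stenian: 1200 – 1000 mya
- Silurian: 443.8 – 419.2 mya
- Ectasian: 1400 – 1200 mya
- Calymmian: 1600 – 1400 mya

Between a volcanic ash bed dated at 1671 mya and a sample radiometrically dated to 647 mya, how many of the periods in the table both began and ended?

4

The older date is 1671 Ma and the younger is 647 Ma.
Periods with start < 1671 and end > 647 Ma: Calymmian (1600–1400), Ectasian (1400–1200), Stenian (1200–1000), Tonian (1000–720).
That is 4 complete periods.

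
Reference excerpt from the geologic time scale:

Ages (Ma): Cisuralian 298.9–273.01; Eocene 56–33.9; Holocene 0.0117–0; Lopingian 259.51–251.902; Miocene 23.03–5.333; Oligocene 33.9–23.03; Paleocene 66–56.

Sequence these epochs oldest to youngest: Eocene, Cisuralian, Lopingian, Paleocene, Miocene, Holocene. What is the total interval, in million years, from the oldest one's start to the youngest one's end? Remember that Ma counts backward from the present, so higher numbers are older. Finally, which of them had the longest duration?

Start ages (Ma): Cisuralian 298.9, Lopingian 259.51, Paleocene 66, Eocene 56, Miocene 23.03, Holocene 0.0117.
Ordered oldest to youngest: Cisuralian, Lopingian, Paleocene, Eocene, Miocene, Holocene.
Span = 298.9 − 0 = 298.9 Myr.
Durations: Miocene 17.697, Lopingian 7.608, Holocene 0.0117, Eocene 22.1, Cisuralian 25.89, Paleocene 10 → longest is Cisuralian (25.89 Myr).

Cisuralian, Lopingian, Paleocene, Eocene, Miocene, Holocene; total span 298.9 Myr; longest is Cisuralian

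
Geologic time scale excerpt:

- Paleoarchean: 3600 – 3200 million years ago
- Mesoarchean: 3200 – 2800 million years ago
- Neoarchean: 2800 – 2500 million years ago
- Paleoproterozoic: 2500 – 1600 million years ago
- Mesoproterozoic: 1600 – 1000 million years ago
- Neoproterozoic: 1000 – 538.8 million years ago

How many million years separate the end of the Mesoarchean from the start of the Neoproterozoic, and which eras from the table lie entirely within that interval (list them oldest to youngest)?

1800 million years; Neoarchean, Paleoproterozoic, Mesoproterozoic

End of Mesoarchean = 2800 Ma; start of Neoproterozoic = 1000 Ma.
Gap = 2800 − 1000 = 1800 Myr.
Eras wholly inside 2800–1000 Ma: Neoarchean (2800–2500), Paleoproterozoic (2500–1600), Mesoproterozoic (1600–1000).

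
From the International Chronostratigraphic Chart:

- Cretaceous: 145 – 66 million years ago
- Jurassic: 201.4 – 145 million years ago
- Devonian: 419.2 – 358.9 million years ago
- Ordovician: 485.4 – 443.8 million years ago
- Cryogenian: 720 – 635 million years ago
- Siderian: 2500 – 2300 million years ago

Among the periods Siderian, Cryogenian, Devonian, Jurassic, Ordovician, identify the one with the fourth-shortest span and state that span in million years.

Cryogenian, 85 million years

Start − end for each: Siderian 2500 − 2300 = 200; Cryogenian 720 − 635 = 85; Devonian 419.2 − 358.9 = 60.3; Jurassic 201.4 − 145 = 56.4; Ordovician 485.4 − 443.8 = 41.6.
Ranking these from shortest: Ordovician < Jurassic < Devonian < Cryogenian < Siderian.
Position 4 in that ranking is Cryogenian, which lasted 85 Myr.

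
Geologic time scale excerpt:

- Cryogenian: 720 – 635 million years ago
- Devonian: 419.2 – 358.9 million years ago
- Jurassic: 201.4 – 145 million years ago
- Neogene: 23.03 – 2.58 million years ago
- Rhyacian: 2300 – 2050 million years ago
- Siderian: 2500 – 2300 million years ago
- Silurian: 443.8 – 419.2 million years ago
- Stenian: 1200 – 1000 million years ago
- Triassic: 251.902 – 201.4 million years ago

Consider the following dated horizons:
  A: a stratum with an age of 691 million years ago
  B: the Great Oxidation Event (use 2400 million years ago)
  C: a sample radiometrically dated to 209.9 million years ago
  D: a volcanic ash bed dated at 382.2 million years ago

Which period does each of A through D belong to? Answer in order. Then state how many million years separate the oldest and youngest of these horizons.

A — Cryogenian; B — Siderian; C — Triassic; D — Devonian; span 2190.1 million years

A: 691 Ma lies in 720–635 Ma, so Cryogenian.
B: 2400 Ma lies in 2500–2300 Ma, so Siderian.
C: 209.9 Ma lies in 251.902–201.4 Ma, so Triassic.
D: 382.2 Ma lies in 419.2–358.9 Ma, so Devonian.
Oldest = 2400 Ma, youngest = 209.9 Ma → span 2190.1 Myr.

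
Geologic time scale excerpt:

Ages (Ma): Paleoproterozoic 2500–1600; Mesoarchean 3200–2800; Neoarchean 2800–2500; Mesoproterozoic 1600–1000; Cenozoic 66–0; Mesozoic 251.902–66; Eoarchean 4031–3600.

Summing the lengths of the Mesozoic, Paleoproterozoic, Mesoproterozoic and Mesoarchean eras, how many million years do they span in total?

Each duration: Mesozoic = 185.902; Paleoproterozoic = 900; Mesoproterozoic = 600; Mesoarchean = 400.
Sum: 185.902 + 900 + 600 + 400 = 2085.902 Myr.

2085.902 million years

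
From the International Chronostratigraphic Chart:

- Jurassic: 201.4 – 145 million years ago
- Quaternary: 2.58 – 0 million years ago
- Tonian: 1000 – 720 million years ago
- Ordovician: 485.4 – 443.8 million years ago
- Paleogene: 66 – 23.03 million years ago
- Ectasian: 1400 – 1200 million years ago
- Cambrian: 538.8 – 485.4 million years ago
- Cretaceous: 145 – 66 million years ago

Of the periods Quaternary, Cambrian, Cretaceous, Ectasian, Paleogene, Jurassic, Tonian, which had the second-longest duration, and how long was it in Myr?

Durations: Quaternary 2.58; Cambrian 53.4; Cretaceous 79; Ectasian 200; Paleogene 42.97; Jurassic 56.4; Tonian 280 Myr.
Sorted longest-first: Tonian (280), Ectasian (200), Cretaceous (79), Jurassic (56.4), Cambrian (53.4), Paleogene (42.97), Quaternary (2.58).
The second longest is Ectasian at 200 Myr.

Ectasian, 200 million years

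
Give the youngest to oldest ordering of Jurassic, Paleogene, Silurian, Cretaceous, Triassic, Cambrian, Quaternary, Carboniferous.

Era membership (oldest first within each) — Paleozoic: Cambrian, Silurian, Carboniferous; Mesozoic: Triassic, Jurassic, Cretaceous; Cenozoic: Paleogene, Quaternary. Paleozoic precedes Mesozoic, which precedes Cenozoic. Concatenating the groups in that era order and then reversing gives youngest to oldest.

Quaternary, Paleogene, Cretaceous, Jurassic, Triassic, Carboniferous, Silurian, Cambrian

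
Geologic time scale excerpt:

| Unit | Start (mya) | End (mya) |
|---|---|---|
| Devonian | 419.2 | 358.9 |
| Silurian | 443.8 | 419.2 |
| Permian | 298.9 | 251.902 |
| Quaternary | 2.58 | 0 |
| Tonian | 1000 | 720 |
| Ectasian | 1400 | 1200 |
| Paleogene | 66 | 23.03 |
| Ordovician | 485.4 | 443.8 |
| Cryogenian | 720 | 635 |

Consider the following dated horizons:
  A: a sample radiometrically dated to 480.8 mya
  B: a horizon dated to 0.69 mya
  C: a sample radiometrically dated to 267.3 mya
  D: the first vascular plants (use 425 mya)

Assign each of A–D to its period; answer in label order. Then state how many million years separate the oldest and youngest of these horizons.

A: 480.8 Ma lies in 485.4–443.8 Ma, so Ordovician.
B: 0.69 Ma lies in 2.58–0 Ma, so Quaternary.
C: 267.3 Ma lies in 298.9–251.902 Ma, so Permian.
D: 425 Ma lies in 443.8–419.2 Ma, so Silurian.
Oldest = 480.8 Ma, youngest = 0.69 Ma → span 480.11 Myr.

A — Ordovician; B — Quaternary; C — Permian; D — Silurian; span 480.11 million years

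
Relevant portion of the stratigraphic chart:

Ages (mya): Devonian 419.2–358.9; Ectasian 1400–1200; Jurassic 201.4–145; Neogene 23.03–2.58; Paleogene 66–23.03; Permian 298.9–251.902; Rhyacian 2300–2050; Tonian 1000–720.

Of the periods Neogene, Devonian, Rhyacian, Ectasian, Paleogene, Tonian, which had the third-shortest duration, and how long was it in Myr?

Durations: Neogene 20.45; Devonian 60.3; Rhyacian 250; Ectasian 200; Paleogene 42.97; Tonian 280 Myr.
Sorted shortest-first: Neogene (20.45), Paleogene (42.97), Devonian (60.3), Ectasian (200), Rhyacian (250), Tonian (280).
The third shortest is Devonian at 60.3 Myr.

Devonian, 60.3 million years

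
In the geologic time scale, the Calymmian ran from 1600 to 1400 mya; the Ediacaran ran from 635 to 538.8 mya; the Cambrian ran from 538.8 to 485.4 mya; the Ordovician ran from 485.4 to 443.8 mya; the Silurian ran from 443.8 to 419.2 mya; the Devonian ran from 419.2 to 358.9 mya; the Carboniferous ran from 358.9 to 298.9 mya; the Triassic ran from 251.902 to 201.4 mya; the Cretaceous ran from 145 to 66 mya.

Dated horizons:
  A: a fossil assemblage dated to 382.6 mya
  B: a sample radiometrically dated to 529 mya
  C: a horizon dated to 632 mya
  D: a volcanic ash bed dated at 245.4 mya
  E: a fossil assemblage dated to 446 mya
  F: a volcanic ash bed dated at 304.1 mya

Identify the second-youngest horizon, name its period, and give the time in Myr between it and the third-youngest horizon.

Sorted youngest-first by Ma: D (245.4), F (304.1), A (382.6), E (446), B (529), C (632).
The second youngest is F at 304.1 Ma, which lies in 358.9–298.9 Ma: the Carboniferous.
The third youngest is A at 382.6 Ma; separation = |304.1 − 382.6| = 78.5 Myr.

F, in the Carboniferous; 78.5 million years to A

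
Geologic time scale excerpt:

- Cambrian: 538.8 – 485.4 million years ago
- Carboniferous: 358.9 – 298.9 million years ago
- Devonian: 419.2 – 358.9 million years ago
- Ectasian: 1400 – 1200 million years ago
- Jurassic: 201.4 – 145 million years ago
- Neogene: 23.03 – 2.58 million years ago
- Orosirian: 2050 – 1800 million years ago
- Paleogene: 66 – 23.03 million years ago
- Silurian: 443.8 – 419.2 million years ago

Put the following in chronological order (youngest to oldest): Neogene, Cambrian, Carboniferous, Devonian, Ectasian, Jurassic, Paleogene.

Sorting by start age (ascending Ma, since larger Ma = older): Neogene start 23.03, Paleogene start 66, Jurassic start 201.4, Carboniferous start 358.9, Devonian start 419.2, Cambrian start 538.8, Ectasian start 1400.

Neogene, then Paleogene, then Jurassic, then Carboniferous, then Devonian, then Cambrian, then Ectasian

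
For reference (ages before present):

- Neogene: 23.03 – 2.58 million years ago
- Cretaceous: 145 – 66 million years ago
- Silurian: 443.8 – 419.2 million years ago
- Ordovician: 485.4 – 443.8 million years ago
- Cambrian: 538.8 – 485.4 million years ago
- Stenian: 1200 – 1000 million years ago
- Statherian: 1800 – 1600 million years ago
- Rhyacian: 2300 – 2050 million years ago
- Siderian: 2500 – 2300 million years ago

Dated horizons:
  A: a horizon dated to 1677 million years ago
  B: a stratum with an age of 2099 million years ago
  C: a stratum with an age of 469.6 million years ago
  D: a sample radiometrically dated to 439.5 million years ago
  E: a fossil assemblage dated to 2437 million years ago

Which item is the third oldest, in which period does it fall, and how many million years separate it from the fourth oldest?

Larger Ma means older, so oldest first: E 2437 > B 2099 > A 1677 > C 469.6 > D 439.5.
Counting 3 along gives A (1677 Ma); the excerpt puts that inside the Statherian, 1800–1600 Ma.
Next in line is C (469.6 Ma), and 1677 − 469.6 = 1207.4 Myr.

A, in the Statherian; 1207.4 million years to C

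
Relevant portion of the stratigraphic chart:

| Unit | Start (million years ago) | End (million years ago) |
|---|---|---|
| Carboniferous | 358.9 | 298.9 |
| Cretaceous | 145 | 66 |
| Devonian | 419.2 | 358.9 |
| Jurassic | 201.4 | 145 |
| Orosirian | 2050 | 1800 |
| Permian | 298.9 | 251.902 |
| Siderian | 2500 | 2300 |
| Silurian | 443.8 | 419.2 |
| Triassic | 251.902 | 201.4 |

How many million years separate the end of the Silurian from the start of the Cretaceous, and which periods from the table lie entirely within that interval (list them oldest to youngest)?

The Silurian closes at 419.2 Ma and the Cretaceous opens at 145 Ma, so the interval is 419.2 − 145 = 274.2 Myr.
A period fits inside if it starts at or after 419.2 Ma and ends at or before 145 Ma; oldest first that gives Devonian, Carboniferous, Permian, Triassic, Jurassic.

274.2 million years; Devonian, Carboniferous, Permian, Triassic, Jurassic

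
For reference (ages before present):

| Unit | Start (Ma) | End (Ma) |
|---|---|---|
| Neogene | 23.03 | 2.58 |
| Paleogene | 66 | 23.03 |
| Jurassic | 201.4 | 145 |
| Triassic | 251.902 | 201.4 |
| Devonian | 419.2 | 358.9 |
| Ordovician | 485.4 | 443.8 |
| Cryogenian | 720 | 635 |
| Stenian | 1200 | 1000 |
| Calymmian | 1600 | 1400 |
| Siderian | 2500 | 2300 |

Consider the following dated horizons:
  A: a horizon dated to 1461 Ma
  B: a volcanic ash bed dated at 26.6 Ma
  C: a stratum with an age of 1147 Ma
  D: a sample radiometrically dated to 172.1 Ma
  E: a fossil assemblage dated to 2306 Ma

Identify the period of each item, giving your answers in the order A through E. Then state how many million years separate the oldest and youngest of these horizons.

A: 1461 Ma lies in 1600–1400 Ma, so Calymmian.
B: 26.6 Ma lies in 66–23.03 Ma, so Paleogene.
C: 1147 Ma lies in 1200–1000 Ma, so Stenian.
D: 172.1 Ma lies in 201.4–145 Ma, so Jurassic.
E: 2306 Ma lies in 2500–2300 Ma, so Siderian.
Oldest = 2306 Ma, youngest = 26.6 Ma → span 2279.4 Myr.

A — Calymmian; B — Paleogene; C — Stenian; D — Jurassic; E — Siderian; span 2279.4 million years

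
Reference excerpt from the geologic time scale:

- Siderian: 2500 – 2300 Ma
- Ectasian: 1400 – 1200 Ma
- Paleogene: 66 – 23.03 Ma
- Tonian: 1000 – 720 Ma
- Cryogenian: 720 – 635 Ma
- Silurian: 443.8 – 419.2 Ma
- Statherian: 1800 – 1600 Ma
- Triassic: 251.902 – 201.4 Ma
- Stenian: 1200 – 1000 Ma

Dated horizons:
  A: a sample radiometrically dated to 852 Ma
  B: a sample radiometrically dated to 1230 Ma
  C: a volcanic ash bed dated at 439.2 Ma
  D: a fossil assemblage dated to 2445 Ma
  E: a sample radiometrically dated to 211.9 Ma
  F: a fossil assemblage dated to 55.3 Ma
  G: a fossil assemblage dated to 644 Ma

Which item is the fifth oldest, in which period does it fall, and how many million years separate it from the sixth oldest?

C, in the Silurian; 227.3 million years to E

Sorted oldest-first by Ma: D (2445), B (1230), A (852), G (644), C (439.2), E (211.9), F (55.3).
The fifth oldest is C at 439.2 Ma, which lies in 443.8–419.2 Ma: the Silurian.
The sixth oldest is E at 211.9 Ma; separation = |439.2 − 211.9| = 227.3 Myr.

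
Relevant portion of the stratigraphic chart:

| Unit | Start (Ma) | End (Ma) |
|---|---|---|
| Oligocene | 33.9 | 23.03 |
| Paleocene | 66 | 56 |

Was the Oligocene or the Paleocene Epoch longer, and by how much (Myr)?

Oligocene: 33.9 − 23.03 = 10.87 Myr.
Paleocene: 66 − 56 = 10 Myr.
Difference: 10.87 − 10 = 0.87 Myr, so the Oligocene was longer.

Oligocene, by 0.87 million years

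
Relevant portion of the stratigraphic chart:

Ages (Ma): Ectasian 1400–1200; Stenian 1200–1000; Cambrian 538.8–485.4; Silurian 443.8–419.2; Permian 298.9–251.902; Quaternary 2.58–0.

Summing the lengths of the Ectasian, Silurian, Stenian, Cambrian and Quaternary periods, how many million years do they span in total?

Duration is start − end for each: (1400 − 1200) + (443.8 − 419.2) + (1200 − 1000) + (538.8 − 485.4) + (2.58 − 0).
That is 200 + 24.6 + 200 + 53.4 + 2.58, which totals 480.58 million years.

480.58 million years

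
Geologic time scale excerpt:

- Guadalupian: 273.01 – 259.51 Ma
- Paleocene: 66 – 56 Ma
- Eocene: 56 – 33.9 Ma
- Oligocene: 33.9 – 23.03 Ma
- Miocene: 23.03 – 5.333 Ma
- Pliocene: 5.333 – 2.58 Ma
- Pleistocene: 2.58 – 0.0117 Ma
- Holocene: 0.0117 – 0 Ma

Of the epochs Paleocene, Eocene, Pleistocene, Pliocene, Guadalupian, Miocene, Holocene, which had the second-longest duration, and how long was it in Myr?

Start − end for each: Paleocene 66 − 56 = 10; Eocene 56 − 33.9 = 22.1; Pleistocene 2.58 − 0.0117 = 2.5683; Pliocene 5.333 − 2.58 = 2.753; Guadalupian 273.01 − 259.51 = 13.5; Miocene 23.03 − 5.333 = 17.697; Holocene 0.0117 − 0 = 0.0117.
Ranking these from longest: Eocene > Miocene > Guadalupian > Paleocene > Pliocene > Pleistocene > Holocene.
Position 2 in that ranking is Miocene, which lasted 17.697 Myr.

Miocene, 17.697 million years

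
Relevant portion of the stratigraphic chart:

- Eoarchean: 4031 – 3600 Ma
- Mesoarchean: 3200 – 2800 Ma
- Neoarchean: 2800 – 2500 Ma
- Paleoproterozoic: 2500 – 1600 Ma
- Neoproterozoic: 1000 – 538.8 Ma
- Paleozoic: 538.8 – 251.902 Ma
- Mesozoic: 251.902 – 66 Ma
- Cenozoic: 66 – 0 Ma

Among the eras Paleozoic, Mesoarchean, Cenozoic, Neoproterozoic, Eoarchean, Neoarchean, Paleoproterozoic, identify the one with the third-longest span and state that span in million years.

Start − end for each: Paleozoic 538.8 − 251.902 = 286.898; Mesoarchean 3200 − 2800 = 400; Cenozoic 66 − 0 = 66; Neoproterozoic 1000 − 538.8 = 461.2; Eoarchean 4031 − 3600 = 431; Neoarchean 2800 − 2500 = 300; Paleoproterozoic 2500 − 1600 = 900.
Ranking these from longest: Paleoproterozoic > Neoproterozoic > Eoarchean > Mesoarchean > Neoarchean > Paleozoic > Cenozoic.
Position 3 in that ranking is Eoarchean, which lasted 431 Myr.

Eoarchean, 431 million years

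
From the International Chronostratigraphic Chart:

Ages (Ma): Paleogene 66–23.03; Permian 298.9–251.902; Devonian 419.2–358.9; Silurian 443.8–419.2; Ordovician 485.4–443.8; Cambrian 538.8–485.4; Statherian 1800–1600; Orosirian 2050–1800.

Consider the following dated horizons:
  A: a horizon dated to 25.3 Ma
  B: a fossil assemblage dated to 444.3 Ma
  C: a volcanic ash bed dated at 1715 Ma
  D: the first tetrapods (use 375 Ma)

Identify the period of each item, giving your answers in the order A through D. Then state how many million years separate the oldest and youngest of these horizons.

Match each age against the start–end ranges in the excerpt: A = 25.3 Ma → Paleogene (66–23.03); B = 444.3 Ma → Ordovician (485.4–443.8); C = 1715 Ma → Statherian (1800–1600); D = 375 Ma → Devonian (419.2–358.9).
The largest age is 1715 Ma and the smallest is 25.3 Ma; their difference is 1689.7 Myr.

A — Paleogene; B — Ordovician; C — Statherian; D — Devonian; span 1689.7 million years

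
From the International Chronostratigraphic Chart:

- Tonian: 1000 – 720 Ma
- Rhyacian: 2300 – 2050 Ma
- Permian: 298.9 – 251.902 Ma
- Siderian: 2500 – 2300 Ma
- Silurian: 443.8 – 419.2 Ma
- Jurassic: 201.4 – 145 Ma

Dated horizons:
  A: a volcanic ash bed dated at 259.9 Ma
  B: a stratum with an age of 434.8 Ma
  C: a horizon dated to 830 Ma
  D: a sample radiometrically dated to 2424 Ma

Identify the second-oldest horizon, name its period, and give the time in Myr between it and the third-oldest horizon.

C, in the Tonian; 395.2 million years to B

Larger Ma means older, so oldest first: D 2424 > C 830 > B 434.8 > A 259.9.
Counting 2 along gives C (830 Ma); the excerpt puts that inside the Tonian, 1000–720 Ma.
Next in line is B (434.8 Ma), and 830 − 434.8 = 395.2 Myr.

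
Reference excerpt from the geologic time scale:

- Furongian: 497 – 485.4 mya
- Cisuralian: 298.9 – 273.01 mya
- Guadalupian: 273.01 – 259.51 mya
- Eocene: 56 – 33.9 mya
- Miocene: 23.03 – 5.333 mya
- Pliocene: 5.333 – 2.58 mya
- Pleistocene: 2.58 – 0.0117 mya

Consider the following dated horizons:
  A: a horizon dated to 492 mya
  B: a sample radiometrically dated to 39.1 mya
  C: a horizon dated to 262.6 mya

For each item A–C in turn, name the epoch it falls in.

A — Furongian; B — Eocene; C — Guadalupian

Match each age against the start–end ranges in the excerpt: A = 492 Ma → Furongian (497–485.4); B = 39.1 Ma → Eocene (56–33.9); C = 262.6 Ma → Guadalupian (273.01–259.51).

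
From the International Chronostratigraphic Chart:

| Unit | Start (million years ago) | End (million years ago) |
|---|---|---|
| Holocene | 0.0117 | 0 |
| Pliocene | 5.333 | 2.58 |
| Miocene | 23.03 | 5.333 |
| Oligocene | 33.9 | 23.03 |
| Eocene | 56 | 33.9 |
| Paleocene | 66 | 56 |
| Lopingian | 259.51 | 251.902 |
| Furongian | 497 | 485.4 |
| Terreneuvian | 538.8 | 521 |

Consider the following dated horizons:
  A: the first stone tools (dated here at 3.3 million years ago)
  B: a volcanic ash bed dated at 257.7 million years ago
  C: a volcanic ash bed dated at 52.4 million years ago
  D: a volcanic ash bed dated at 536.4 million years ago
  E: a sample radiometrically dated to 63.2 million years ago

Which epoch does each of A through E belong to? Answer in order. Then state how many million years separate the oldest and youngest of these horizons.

A — Pliocene; B — Lopingian; C — Eocene; D — Terreneuvian; E — Paleocene; span 533.1 million years

Match each age against the start–end ranges in the excerpt: A = 3.3 Ma → Pliocene (5.333–2.58); B = 257.7 Ma → Lopingian (259.51–251.902); C = 52.4 Ma → Eocene (56–33.9); D = 536.4 Ma → Terreneuvian (538.8–521); E = 63.2 Ma → Paleocene (66–56).
The largest age is 536.4 Ma and the smallest is 3.3 Ma; their difference is 533.1 Myr.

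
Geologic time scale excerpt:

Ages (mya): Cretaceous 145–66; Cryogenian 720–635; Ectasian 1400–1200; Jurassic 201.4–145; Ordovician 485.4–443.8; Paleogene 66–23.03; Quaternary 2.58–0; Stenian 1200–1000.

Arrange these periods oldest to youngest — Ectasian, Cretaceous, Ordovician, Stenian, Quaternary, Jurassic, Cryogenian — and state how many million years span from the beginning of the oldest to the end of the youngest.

From the excerpt: Ectasian 1400–1200; Cretaceous 145–66; Ordovician 485.4–443.8; Stenian 1200–1000; Quaternary 2.58–0; Jurassic 201.4–145; Cryogenian 720–635 (Ma).
Larger Ma is earlier, so the oldest is Ectasian and the youngest is Quaternary; oldest to youngest: Ectasian, Stenian, Cryogenian, Ordovician, Jurassic, Cretaceous, Quaternary.
Oldest start 1400 minus youngest end 0 gives 1400 Myr overall.

Ectasian → Stenian → Cryogenian → Ordovician → Jurassic → Cretaceous → Quaternary; total span 1400 Myr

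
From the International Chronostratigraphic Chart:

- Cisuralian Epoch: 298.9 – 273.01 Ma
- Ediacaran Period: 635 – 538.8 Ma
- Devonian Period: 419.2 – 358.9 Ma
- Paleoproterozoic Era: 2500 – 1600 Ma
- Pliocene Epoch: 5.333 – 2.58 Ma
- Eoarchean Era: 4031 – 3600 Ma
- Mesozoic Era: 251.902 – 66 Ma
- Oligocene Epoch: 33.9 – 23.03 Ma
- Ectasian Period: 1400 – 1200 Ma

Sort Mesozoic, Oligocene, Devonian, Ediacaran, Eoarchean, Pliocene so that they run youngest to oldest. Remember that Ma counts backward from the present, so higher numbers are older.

Pliocene → Oligocene → Mesozoic → Devonian → Ediacaran → Eoarchean

Read off each span (Ma): Mesozoic 251.902–66; Oligocene 33.9–23.03; Devonian 419.2–358.9; Ediacaran 635–538.8; Eoarchean 4031–3600; Pliocene 5.333–2.58.
Larger Ma is older, so oldest→youngest is Eoarchean, Ediacaran, Devonian, Mesozoic, Oligocene, Pliocene; reverse it for youngest→oldest.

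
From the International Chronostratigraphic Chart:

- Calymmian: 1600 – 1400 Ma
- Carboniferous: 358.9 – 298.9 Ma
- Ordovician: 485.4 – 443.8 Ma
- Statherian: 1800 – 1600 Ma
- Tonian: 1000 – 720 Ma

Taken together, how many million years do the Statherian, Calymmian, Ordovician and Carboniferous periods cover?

501.6 million years

Duration is start − end for each: (1800 − 1600) + (1600 − 1400) + (485.4 − 443.8) + (358.9 − 298.9).
That is 200 + 200 + 41.6 + 60, which totals 501.6 million years.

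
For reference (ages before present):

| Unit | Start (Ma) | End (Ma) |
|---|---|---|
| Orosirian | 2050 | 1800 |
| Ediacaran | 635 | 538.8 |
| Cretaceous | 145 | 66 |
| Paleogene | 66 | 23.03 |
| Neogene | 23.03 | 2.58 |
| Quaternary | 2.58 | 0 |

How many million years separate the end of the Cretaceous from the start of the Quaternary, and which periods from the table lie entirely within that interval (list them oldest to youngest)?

The Cretaceous closes at 66 Ma and the Quaternary opens at 2.58 Ma, so the interval is 66 − 2.58 = 63.42 Myr.
A period fits inside if it starts at or after 66 Ma and ends at or before 2.58 Ma; oldest first that gives Paleogene, Neogene.

63.42 million years; Paleogene, Neogene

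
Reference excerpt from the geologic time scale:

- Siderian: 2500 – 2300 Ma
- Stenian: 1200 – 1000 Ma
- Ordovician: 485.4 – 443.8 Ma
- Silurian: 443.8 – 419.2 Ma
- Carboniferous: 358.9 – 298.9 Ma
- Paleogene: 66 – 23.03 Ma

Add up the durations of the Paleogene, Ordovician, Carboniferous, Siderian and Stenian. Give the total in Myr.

544.57 million years

Duration is start − end for each: (66 − 23.03) + (485.4 − 443.8) + (358.9 − 298.9) + (2500 − 2300) + (1200 − 1000).
That is 42.97 + 41.6 + 60 + 200 + 200, which totals 544.57 million years.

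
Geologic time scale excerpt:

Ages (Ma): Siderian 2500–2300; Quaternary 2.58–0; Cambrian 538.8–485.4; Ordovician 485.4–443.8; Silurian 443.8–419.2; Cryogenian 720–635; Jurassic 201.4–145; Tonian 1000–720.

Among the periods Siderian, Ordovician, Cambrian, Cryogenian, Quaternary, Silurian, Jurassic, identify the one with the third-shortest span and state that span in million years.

Start − end for each: Siderian 2500 − 2300 = 200; Ordovician 485.4 − 443.8 = 41.6; Cambrian 538.8 − 485.4 = 53.4; Cryogenian 720 − 635 = 85; Quaternary 2.58 − 0 = 2.58; Silurian 443.8 − 419.2 = 24.6; Jurassic 201.4 − 145 = 56.4.
Ranking these from shortest: Quaternary < Silurian < Ordovician < Cambrian < Jurassic < Cryogenian < Siderian.
Position 3 in that ranking is Ordovician, which lasted 41.6 Myr.

Ordovician, 41.6 million years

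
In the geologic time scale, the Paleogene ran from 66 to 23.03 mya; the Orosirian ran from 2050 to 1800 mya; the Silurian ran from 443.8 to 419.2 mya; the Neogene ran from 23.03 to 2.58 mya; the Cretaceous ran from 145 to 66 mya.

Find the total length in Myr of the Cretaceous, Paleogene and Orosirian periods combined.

Duration is start − end for each: (145 − 66) + (66 − 23.03) + (2050 − 1800).
That is 79 + 42.97 + 250, which totals 371.97 million years.

371.97 million years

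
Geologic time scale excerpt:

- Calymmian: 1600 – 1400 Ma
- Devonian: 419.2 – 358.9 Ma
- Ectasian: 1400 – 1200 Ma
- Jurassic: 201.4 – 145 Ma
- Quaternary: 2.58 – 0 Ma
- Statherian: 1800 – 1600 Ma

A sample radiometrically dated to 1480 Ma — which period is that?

1480 Ma lies between 1600 and 1400 Ma, so it falls in the Calymmian.

Calymmian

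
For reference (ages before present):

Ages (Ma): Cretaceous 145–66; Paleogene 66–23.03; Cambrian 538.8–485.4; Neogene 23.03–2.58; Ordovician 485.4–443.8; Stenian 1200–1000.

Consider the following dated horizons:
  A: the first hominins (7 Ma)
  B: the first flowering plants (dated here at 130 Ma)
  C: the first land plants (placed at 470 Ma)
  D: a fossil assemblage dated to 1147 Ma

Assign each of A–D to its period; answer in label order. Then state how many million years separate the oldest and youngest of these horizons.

A — Neogene; B — Cretaceous; C — Ordovician; D — Stenian; span 1140 million years

A: 7 Ma lies in 23.03–2.58 Ma, so Neogene.
B: 130 Ma lies in 145–66 Ma, so Cretaceous.
C: 470 Ma lies in 485.4–443.8 Ma, so Ordovician.
D: 1147 Ma lies in 1200–1000 Ma, so Stenian.
Oldest = 1147 Ma, youngest = 7 Ma → span 1140 Myr.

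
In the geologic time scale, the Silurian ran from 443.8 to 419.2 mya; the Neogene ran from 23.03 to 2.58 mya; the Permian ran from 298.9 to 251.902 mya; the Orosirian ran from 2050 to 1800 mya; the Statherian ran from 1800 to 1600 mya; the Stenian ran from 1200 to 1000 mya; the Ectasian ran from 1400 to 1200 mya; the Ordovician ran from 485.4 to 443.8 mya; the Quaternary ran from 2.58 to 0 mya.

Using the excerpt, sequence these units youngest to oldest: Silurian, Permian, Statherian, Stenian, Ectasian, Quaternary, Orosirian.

The oldest of these is Orosirian (starts 2050 Ma) and the youngest is Quaternary (ends 0 Ma).
In between, by decreasing start age: Statherian (1800), Ectasian (1400), Stenian (1200), Silurian (443.8), Permian (298.9).
Listing youngest first means reversing that sequence.

Quaternary, Permian, Silurian, Stenian, Ectasian, Statherian, Orosirian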